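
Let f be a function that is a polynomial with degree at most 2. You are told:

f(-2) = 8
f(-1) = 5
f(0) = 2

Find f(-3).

First differences: -3, -3.
Level-1 differences are constant, so f has degree 1.
Fitting a degree-1 polynomial gives f(t) = -3t + 2.
Then f(-3) = 11.

11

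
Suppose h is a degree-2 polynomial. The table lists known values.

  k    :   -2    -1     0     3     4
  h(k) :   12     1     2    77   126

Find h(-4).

Write h(k) = ak² + bk + c; the 5 given values yield a linear system in the 3 coefficients.
Solving, h(k) = 6k² + 7k + 2.
Then h(-4) = 70.

70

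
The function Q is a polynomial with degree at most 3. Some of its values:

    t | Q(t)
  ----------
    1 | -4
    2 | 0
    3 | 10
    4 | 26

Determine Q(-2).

20

First differences: 4, 10, 16. Second differences: 6, 6.
Level-2 differences are constant, so Q has degree 2.
Fitting a degree-2 polynomial gives Q(t) = 3t² - 5t - 2.
Then Q(-2) = 20.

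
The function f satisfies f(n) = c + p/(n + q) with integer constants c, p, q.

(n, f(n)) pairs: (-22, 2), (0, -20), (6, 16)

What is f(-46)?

(f(n) − c)(n + q) = p for each data point; the three points give a linear system in c and q, then p follows.
Solving: c = 4, q = -2, p = 48, so f(n) = 4 + 48/(n − 2).
Then f(-46) = 4 + 48/(-48) = 3.

3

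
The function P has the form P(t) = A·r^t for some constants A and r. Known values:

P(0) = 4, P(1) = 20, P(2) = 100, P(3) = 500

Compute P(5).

12500

Consecutive ratio: 20/4 = 5, and 100/20 = 5, so r = 5.
Then A·5^0 = 4 gives A = 4, and P(t) = 4·5^t.
P(5) = 4·5^5 = 12500.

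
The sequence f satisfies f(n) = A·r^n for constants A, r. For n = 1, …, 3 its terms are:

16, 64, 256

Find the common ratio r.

Consecutive ratio: 64/16 = 4, and 256/64 = 4, so r = 4.
Then A·4^1 = 16 gives A = 4, and f(n) = 4·4^n.

4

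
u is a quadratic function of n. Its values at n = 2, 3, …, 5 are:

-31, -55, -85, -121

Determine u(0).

First differences: -24, -30, -36. Second differences: -6, -6.
Level-2 differences are constant, so u has degree 2.
Fitting a degree-2 polynomial gives u(n) = -3n² - 9n - 1.
Then u(0) = -1.

-1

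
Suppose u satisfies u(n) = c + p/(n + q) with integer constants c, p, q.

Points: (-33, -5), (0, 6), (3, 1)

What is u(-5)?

(u(n) − c)(n + q) = p for each data point; the three points give a linear system in c and q, then p follows.
Solving: c = -4, q = 3, p = 30, so u(n) = -4 + 30/(n + 3).
Then u(-5) = -4 + 30/(-2) = -19.

-19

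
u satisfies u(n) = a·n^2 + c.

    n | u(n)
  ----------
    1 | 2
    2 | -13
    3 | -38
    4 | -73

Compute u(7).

From u(1) = 2 and u(2) = -13: 1a + c = 2 and 4a + c = -13.
Subtracting: 3a = -15, so a = -5; then c = 2 − (-5)·1 = 7.
So u(n) = -5n² + 7, and u(7) = -238.

-238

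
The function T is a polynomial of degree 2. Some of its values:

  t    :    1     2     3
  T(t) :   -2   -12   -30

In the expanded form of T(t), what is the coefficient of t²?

-4

Write T(t) = at² + bt + c; the 3 given values yield a linear system in the 3 coefficients.
Solving, T(t) = -4t² + 2t.
The coefficient of t² is -4.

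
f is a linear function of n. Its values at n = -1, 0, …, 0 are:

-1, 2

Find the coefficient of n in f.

Write f(n) = an + b; the 2 given values yield a linear system in the 2 coefficients.
Solving, f(n) = 3n + 2.
The coefficient of n is 3.

3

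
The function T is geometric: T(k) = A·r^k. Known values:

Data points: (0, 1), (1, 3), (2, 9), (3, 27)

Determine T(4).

81

Consecutive ratio: 3/1 = 3, and 9/3 = 3, so r = 3.
Then A·3^0 = 1 gives A = 1, and T(k) = 1·3^k.
T(4) = 1·3^4 = 81.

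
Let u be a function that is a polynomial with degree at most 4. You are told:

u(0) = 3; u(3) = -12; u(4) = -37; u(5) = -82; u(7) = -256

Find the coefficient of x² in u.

Write u(x) = ax^4 + bx³ + cx² + dx + e; the 5 given values yield a linear system in the 5 coefficients.
Solving, the leading coefficient vanishes, and u(x) = -x³ + 2x² - 2x + 3.
The coefficient of x² is 2.

2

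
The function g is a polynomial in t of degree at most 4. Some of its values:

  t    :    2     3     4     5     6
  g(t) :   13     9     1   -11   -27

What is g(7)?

First differences: -4, -8, -12, -16. Second differences: -4, -4, -4.
Level-2 differences are constant, so g has degree 2.
Fitting a degree-2 polynomial gives g(t) = -2t² + 6t + 9.
Then g(7) = -47.

-47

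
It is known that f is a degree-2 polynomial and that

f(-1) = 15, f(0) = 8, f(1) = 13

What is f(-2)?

Write f(n) = an² + bn + c; the 3 given values yield a linear system in the 3 coefficients.
Solving, f(n) = 6n² - n + 8.
Then f(-2) = 34.

34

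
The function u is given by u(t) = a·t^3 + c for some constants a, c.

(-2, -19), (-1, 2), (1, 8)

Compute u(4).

197

From u(-2) = -19 and u(-1) = 2: -8a + c = -19 and -1a + c = 2.
Subtracting: 7a = 21, so a = 3; then c = -19 − 3·(-8) = 5.
So u(t) = 3t³ + 5, and u(4) = 197.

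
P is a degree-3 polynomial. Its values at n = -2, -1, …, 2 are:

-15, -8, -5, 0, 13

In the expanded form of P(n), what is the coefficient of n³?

1

First differences: 7, 3, 5, 13. Second differences: -4, 2, 8. Third differences: 6, 6.
Level-3 differences are constant, so P has degree 3.
Fitting a degree-3 polynomial gives P(n) = n³ + n² + 3n - 5.
The coefficient of n³ is 1.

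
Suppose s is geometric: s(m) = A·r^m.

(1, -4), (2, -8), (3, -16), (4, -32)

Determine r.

2

Consecutive ratio: -8/(-4) = 2, and -16/(-8) = 2, so r = 2.
Then A·2^1 = -4 gives A = -2, and s(m) = -2·2^m.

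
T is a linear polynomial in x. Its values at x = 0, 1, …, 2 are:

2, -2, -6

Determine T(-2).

First differences: -4, -4.
Level-1 differences are constant, so T has degree 1.
Fitting a degree-1 polynomial gives T(x) = -4x + 2.
Then T(-2) = 10.

10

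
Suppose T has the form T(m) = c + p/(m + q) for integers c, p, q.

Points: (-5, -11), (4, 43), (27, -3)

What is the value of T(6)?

11

(T(m) − c)(m + q) = p for each data point; the three points give a linear system in c and q, then p follows.
Solving: c = -5, q = -3, p = 48, so T(m) = -5 + 48/(m − 3).
Then T(6) = -5 + 48/3 = 11.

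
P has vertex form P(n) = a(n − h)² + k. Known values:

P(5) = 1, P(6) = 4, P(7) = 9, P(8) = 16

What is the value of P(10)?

36

First differences 3, 5, 7; second difference 2 = 2a, so a = 1.
Expanding, the n-coefficient is −2ah = -2h; matching it to the data gives h = 4, and then k = 0.
So P(n) = 1(n − 4)² + 0.
P(10) = 1·6² + 0 = 36.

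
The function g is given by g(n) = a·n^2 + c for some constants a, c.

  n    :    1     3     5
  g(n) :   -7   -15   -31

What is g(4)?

-22

From g(1) = -7 and g(3) = -15: 1a + c = -7 and 9a + c = -15.
Subtracting: 8a = -8, so a = -1; then c = -7 − (-1)·1 = -6.
So g(n) = -1n² − 6, and g(4) = -22.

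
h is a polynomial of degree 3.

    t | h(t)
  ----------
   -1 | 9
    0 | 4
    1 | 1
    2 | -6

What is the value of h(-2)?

22

Write h(t) = at³ + bt² + ct + d; the 4 given values yield a linear system in the 4 coefficients.
Solving, h(t) = -t³ + t² - 3t + 4.
Then h(-2) = 22.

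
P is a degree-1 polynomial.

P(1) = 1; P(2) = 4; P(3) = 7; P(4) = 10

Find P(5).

13

First differences: 3, 3, 3.
Level-1 differences are constant, so P has degree 1.
Extending the table by one column gives the next first difference 3, so P(5) = 10 + 3 = 13.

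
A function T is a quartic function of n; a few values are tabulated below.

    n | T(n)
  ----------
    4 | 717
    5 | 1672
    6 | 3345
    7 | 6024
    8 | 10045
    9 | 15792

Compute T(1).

0

First differences: 955, 1673, 2679, 4021, 5747. Second differences: 718, 1006, 1342, 1726. Third differences: 288, 336, 384. Fourth differences: 48, 48.
Level-4 differences are constant, so T has degree 4.
Fitting a degree-4 polynomial gives T(n) = 2n^4 + 4n³ - 3n² - 3.
Then T(1) = 0.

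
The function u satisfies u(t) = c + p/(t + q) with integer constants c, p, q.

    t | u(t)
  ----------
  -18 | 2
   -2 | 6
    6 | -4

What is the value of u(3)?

-19

(u(t) − c)(t + q) = p for each data point; the three points give a linear system in c and q, then p follows.
Solving: c = 1, q = -2, p = -20, so u(t) = 1 − 20/(t − 2).
Then u(3) = 1 − 20/1 = -19.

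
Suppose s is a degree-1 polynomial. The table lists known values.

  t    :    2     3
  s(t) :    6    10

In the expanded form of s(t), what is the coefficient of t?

Write s(t) = at + b; the 2 given values yield a linear system in the 2 coefficients.
Solving, s(t) = 4t - 2.
The coefficient of t is 4.

4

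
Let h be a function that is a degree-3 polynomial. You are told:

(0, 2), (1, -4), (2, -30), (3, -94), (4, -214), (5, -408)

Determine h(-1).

6

Write h(m) = am³ + bm² + cm + d; the 6 given values yield a linear system in the 4 coefficients.
Solving, h(m) = -3m³ - m² - 2m + 2.
Then h(-1) = 6.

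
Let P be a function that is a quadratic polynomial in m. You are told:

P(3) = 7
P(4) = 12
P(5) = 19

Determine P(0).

Write P(m) = am² + bm + c; the 3 given values yield a linear system in the 3 coefficients.
Solving, P(m) = m² - 2m + 4.
Then P(0) = 4.

4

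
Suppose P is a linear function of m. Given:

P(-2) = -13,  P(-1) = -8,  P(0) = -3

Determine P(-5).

-28

First differences: 5, 5.
Level-1 differences are constant, so P has degree 1.
Fitting a degree-1 polynomial gives P(m) = 5m - 3.
Then P(-5) = -28.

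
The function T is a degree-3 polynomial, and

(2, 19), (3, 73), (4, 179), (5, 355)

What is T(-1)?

Write T(x) = ax³ + bx² + cx + d; the 4 given values yield a linear system in the 4 coefficients.
Solving, T(x) = 3x³ - x² + 2x - 5.
Then T(-1) = -11.

-11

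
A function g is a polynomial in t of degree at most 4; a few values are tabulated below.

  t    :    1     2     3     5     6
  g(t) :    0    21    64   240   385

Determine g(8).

819

Write g(t) = at^4 + bt³ + ct² + dt + e; the 5 given values yield a linear system in the 5 coefficients.
Solving, the leading coefficient vanishes, and g(t) = t³ + 5t² - t - 5.
Then g(8) = 819.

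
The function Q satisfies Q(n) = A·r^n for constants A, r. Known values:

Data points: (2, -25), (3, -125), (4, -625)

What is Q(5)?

Consecutive ratio: -125/(-25) = 5, and -625/(-125) = 5, so r = 5.
Then A·5^2 = -25 gives A = -1, and Q(n) = -1·5^n.
Q(5) = -1·5^5 = -3125.

-3125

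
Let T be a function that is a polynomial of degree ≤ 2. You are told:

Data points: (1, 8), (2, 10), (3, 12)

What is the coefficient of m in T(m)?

2

First differences: 2, 2.
Level-1 differences are constant, so T has degree 1.
Fitting a degree-1 polynomial gives T(m) = 2m + 6.
The coefficient of m is 2.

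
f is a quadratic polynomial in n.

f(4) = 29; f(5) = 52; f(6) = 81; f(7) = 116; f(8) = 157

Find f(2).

First differences: 23, 29, 35, 41. Second differences: 6, 6, 6.
Level-2 differences are constant, so f has degree 2.
Fitting a degree-2 polynomial gives f(n) = 3n² - 4n - 3.
Then f(2) = 1.

1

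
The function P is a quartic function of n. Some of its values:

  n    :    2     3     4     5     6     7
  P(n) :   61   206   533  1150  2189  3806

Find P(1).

First differences: 145, 327, 617, 1039, 1617. Second differences: 182, 290, 422, 578. Third differences: 108, 132, 156. Fourth differences: 24, 24.
Level-4 differences are constant, so P has degree 4.
Fitting a degree-4 polynomial gives P(n) = n^4 + 4n³ + 4n + 5.
Then P(1) = 14.

14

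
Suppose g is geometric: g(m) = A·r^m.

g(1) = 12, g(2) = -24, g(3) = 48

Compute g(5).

Consecutive ratio: -24/12 = -2, and 48/(-24) = -2, so r = -2.
Then A·(-2)^1 = 12 gives A = -6, and g(m) = -6·(-2)^m.
g(5) = -6·(-2)^5 = 192.

192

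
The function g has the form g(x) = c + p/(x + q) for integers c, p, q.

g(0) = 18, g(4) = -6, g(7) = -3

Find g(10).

-2

(g(x) − c)(x + q) = p for each data point; the three points give a linear system in c and q, then p follows.
Solving: c = 0, q = -1, p = -18, so g(x) = -18/(x − 1).
Then g(10) = 0 − 18/9 = -2.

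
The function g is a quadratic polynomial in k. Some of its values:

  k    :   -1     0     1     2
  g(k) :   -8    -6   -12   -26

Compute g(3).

-48

Write g(k) = ak² + bk + c; the 4 given values yield a linear system in the 3 coefficients.
Solving, g(k) = -4k² - 2k - 6.
Then g(3) = -48.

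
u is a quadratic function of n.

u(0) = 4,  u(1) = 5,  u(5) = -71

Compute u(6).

-110

Write u(n) = an² + bn + c; the 3 given values yield a linear system in the 3 coefficients.
Solving, u(n) = -4n² + 5n + 4.
Then u(6) = -110.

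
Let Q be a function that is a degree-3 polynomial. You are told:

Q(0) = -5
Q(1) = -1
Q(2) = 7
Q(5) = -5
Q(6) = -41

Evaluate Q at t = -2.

Write Q(t) = at³ + bt² + ct + d; the 5 given values yield a linear system in the 4 coefficients.
Solving, Q(t) = -t³ + 5t² - 5.
Then Q(-2) = 23.

23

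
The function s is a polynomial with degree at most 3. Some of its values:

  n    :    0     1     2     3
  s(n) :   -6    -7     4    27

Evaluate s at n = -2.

32

First differences: -1, 11, 23. Second differences: 12, 12.
Level-2 differences are constant, so s has degree 2.
Fitting a degree-2 polynomial gives s(n) = 6n² - 7n - 6.
Then s(-2) = 32.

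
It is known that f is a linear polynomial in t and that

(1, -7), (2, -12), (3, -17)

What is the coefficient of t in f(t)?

-5

First differences: -5, -5.
Level-1 differences are constant, so f has degree 1.
Fitting a degree-1 polynomial gives f(t) = -5t - 2.
The coefficient of t is -5.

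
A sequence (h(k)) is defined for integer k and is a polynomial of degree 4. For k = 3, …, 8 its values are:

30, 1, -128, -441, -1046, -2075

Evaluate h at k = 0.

-3

Write h(k) = ak^4 + bk³ + ck² + dk + e; the 6 given values yield a linear system in the 5 coefficients.
Solving, h(k) = -k^4 + 4k³ - k² + 5k - 3.
Then h(0) = -3.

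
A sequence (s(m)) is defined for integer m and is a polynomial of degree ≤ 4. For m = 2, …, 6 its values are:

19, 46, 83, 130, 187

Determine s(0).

First differences: 27, 37, 47, 57. Second differences: 10, 10, 10.
Level-2 differences are constant, so s has degree 2.
Fitting a degree-2 polynomial gives s(m) = 5m² + 2m - 5.
Then s(0) = -5.

-5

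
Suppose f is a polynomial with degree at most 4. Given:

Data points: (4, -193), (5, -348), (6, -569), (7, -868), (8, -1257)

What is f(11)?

Write f(m) = am^4 + bm³ + cm² + dm + e; the 5 given values yield a linear system in the 5 coefficients.
Solving, the leading coefficient vanishes, and f(m) = -2m³ - 3m² - 6m + 7.
Then f(11) = -3084.

-3084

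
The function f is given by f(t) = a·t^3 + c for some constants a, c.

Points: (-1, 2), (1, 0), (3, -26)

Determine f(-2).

9

From f(-1) = 2 and f(1) = 0: -1a + c = 2 and 1a + c = 0.
Subtracting: 2a = -2, so a = -1; then c = 2 − (-1)·(-1) = 1.
So f(t) = -1t³ + 1, and f(-2) = 9.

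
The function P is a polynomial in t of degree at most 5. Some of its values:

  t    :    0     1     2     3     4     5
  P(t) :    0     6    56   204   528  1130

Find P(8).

First differences: 6, 50, 148, 324, 602. Second differences: 44, 98, 176, 278. Third differences: 54, 78, 102. Fourth differences: 24, 24.
Level-4 differences are constant, so P has degree 4.
Fitting a degree-4 polynomial gives P(t) = t^4 + 3t³ + 6t² - 4t.
Then P(8) = 5984.

5984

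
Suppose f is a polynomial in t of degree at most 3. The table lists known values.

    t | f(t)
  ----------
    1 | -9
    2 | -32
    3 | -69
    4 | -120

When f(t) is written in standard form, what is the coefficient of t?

-2

First differences: -23, -37, -51. Second differences: -14, -14.
Level-2 differences are constant, so f has degree 2.
Fitting a degree-2 polynomial gives f(t) = -7t² - 2t.
The coefficient of t is -2.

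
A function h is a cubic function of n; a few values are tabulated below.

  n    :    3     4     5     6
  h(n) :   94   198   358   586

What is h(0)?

-2

Write h(n) = an³ + bn² + cn + d; the 4 given values yield a linear system in the 4 coefficients.
Solving, h(n) = 2n³ + 4n² + 2n - 2.
Then h(0) = -2.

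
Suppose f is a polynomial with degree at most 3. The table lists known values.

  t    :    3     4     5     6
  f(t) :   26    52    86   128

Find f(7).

First differences: 26, 34, 42. Second differences: 8, 8.
Level-2 differences are constant, so f has degree 2.
Extending the table by one column gives the next first difference 50, so f(7) = 128 + 50 = 178.

178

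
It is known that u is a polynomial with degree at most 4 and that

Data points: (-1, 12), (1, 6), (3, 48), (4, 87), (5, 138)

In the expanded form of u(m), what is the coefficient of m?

Write u(m) = am^4 + bm³ + cm² + dm + e; the 5 given values yield a linear system in the 5 coefficients.
Solving, the top 2 coefficients vanish, and u(m) = 6m² - 3m + 3.
The coefficient of m is -3.

-3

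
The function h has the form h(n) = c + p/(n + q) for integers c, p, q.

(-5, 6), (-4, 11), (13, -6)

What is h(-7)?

2

(h(n) − c)(n + q) = p for each data point; the three points give a linear system in c and q, then p follows.
Solving: c = -4, q = 2, p = -30, so h(n) = -4 − 30/(n + 2).
Then h(-7) = -4 − 30/(-5) = 2.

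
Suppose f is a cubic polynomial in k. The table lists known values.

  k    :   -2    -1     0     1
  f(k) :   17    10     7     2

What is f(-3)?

34

Write f(k) = ak³ + bk² + ck + d; the 4 given values yield a linear system in the 4 coefficients.
Solving, f(k) = -k³ - k² - 3k + 7.
Then f(-3) = 34.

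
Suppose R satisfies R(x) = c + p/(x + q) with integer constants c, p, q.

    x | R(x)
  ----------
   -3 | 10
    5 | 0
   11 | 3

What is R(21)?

(R(x) − c)(x + q) = p for each data point; the three points give a linear system in c and q, then p follows.
Solving: c = 5, q = -1, p = -20, so R(x) = 5 − 20/(x − 1).
Then R(21) = 5 − 20/20 = 4.

4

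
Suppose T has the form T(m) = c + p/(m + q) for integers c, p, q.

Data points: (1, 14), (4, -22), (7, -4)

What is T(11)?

-1

(T(m) − c)(m + q) = p for each data point; the three points give a linear system in c and q, then p follows.
Solving: c = 2, q = -3, p = -24, so T(m) = 2 − 24/(m − 3).
Then T(11) = 2 − 24/8 = -1.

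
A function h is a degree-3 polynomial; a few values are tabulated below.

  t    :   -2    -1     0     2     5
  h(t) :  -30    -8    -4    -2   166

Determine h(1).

-6

Write h(t) = at³ + bt² + ct + d; the 5 given values yield a linear system in the 4 coefficients.
Solving, h(t) = 2t³ - 3t² - t - 4.
Then h(1) = -6.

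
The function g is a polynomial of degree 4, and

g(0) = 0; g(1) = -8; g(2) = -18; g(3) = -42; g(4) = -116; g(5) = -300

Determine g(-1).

-6

First differences: -8, -10, -24, -74, -184. Second differences: -2, -14, -50, -110. Third differences: -12, -36, -60. Fourth differences: -24, -24.
Level-4 differences are constant, so g has degree 4.
Fitting a degree-4 polynomial gives g(x) = -x^4 + 4x³ - 6x² - 5x.
Then g(-1) = -6.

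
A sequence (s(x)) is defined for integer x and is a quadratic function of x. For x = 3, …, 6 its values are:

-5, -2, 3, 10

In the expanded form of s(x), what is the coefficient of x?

-4

First differences: 3, 5, 7. Second differences: 2, 2.
Level-2 differences are constant, so s has degree 2.
Fitting a degree-2 polynomial gives s(x) = x² - 4x - 2.
The coefficient of x is -4.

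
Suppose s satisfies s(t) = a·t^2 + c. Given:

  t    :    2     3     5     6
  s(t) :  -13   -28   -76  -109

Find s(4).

From s(2) = -13 and s(3) = -28: 4a + c = -13 and 9a + c = -28.
Subtracting: 5a = -15, so a = -3; then c = -13 − (-3)·4 = -1.
So s(t) = -3t² − 1, and s(4) = -49.

-49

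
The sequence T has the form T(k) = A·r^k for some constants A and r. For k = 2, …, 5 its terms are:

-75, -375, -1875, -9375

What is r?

Consecutive ratio: -375/(-75) = 5, and -1875/(-375) = 5, so r = 5.
Then A·5^2 = -75 gives A = -3, and T(k) = -3·5^k.

5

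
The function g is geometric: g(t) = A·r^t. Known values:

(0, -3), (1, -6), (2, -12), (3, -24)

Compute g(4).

-48

Consecutive ratio: -6/(-3) = 2, and -12/(-6) = 2, so r = 2.
Then A·2^0 = -3 gives A = -3, and g(t) = -3·2^t.
g(4) = -3·2^4 = -48.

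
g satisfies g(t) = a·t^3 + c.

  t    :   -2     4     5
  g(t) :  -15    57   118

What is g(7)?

336

From g(-2) = -15 and g(4) = 57: -8a + c = -15 and 64a + c = 57.
Subtracting: 72a = 72, so a = 1; then c = -15 − 1·(-8) = -7.
So g(t) = 1t³ − 7, and g(7) = 336.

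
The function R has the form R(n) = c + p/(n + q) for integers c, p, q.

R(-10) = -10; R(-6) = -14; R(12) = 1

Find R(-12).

(R(n) − c)(n + q) = p for each data point; the three points give a linear system in c and q, then p follows.
Solving: c = -4, q = 0, p = 60, so R(n) = -4 + 60/(n + 0).
Then R(-12) = -4 + 60/(-12) = -9.

-9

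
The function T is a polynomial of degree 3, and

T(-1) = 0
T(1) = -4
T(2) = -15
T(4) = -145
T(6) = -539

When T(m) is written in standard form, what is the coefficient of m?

Write T(m) = am³ + bm² + cm + d; the 5 given values yield a linear system in the 4 coefficients.
Solving, T(m) = -3m³ + 3m² + m - 5.
The coefficient of m is 1.

1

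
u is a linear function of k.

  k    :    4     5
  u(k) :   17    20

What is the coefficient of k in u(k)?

3

Write u(k) = ak + b; the 2 given values yield a linear system in the 2 coefficients.
Solving, u(k) = 3k + 5.
The coefficient of k is 3.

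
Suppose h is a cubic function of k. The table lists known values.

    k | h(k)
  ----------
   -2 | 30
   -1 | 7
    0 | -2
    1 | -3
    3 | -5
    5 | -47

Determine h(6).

Write h(k) = ak³ + bk² + ck + d; the 6 given values yield a linear system in the 4 coefficients.
Solving, h(k) = -k³ + 4k² - 4k - 2.
Then h(6) = -98.

-98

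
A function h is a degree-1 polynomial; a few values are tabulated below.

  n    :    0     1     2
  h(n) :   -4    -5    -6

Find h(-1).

-3

First differences: -1, -1.
Level-1 differences are constant, so h has degree 1.
Fitting a degree-1 polynomial gives h(n) = -n - 4.
Then h(-1) = -3.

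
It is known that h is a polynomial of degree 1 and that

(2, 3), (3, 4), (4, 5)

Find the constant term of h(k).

First differences: 1, 1.
Level-1 differences are constant, so h has degree 1.
Fitting a degree-1 polynomial gives h(k) = k + 1.
The constant term is h(0) = 1.

1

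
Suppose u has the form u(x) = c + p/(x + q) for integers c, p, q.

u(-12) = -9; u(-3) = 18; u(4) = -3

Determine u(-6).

-18

(u(x) − c)(x + q) = p for each data point; the three points give a linear system in c and q, then p follows.
Solving: c = -6, q = 4, p = 24, so u(x) = -6 + 24/(x + 4).
Then u(-6) = -6 + 24/(-2) = -18.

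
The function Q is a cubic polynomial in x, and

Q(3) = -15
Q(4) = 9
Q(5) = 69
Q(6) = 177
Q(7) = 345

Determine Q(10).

Write Q(x) = ax³ + bx² + cx + d; the 5 given values yield a linear system in the 4 coefficients.
Solving, Q(x) = 2x³ - 6x² - 8x + 9.
Then Q(10) = 1329.

1329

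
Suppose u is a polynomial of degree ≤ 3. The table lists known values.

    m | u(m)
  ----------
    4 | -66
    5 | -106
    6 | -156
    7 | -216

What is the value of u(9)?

Write u(m) = am³ + bm² + cm + d; the 4 given values yield a linear system in the 4 coefficients.
Solving, the leading coefficient vanishes, and u(m) = -5m² + 5m - 6.
Then u(9) = -366.

-366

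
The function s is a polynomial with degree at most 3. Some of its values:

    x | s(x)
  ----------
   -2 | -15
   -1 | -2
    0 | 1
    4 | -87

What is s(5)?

-134

Write s(x) = ax³ + bx² + cx + d; the 4 given values yield a linear system in the 4 coefficients.
Solving, the leading coefficient vanishes, and s(x) = -5x² - 2x + 1.
Then s(5) = -134.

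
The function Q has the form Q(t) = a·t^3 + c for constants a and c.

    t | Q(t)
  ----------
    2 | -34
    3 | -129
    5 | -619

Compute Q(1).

1

From Q(2) = -34 and Q(3) = -129: 8a + c = -34 and 27a + c = -129.
Subtracting: 19a = -95, so a = -5; then c = -34 − (-5)·8 = 6.
So Q(t) = -5t³ + 6, and Q(1) = 1.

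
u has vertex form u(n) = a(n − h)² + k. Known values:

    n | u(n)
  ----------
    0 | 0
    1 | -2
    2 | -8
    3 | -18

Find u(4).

-32

First differences -2, -6, -10; second difference -4 = 2a, so a = -2.
Expanding, the n-coefficient is −2ah = 4h; matching it to the data gives h = 0, and then k = 0.
So u(n) = -2(n + 0)² + 0.
u(4) = -2·4² + 0 = -32.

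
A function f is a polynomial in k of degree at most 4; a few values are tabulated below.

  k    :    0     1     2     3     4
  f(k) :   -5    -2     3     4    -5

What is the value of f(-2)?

First differences: 3, 5, 1, -9. Second differences: 2, -4, -10. Third differences: -6, -6.
Level-3 differences are constant, so f has degree 3.
Fitting a degree-3 polynomial gives f(k) = -k³ + 4k² - 5.
Then f(-2) = 19.

19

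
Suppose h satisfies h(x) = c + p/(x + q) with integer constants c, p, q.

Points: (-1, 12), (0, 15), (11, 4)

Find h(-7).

(h(x) − c)(x + q) = p for each data point; the three points give a linear system in c and q, then p follows.
Solving: c = 6, q = -2, p = -18, so h(x) = 6 − 18/(x − 2).
Then h(-7) = 6 − 18/(-9) = 8.

8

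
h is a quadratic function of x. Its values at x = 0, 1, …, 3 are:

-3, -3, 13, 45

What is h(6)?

First differences: 0, 16, 32. Second differences: 16, 16.
Level-2 differences are constant, so h has degree 2.
Fitting a degree-2 polynomial gives h(x) = 8x² - 8x - 3.
Then h(6) = 237.

237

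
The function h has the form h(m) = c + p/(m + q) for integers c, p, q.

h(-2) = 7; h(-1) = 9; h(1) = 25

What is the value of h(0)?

(h(m) − c)(m + q) = p for each data point; the three points give a linear system in c and q, then p follows.
Solving: c = 1, q = -2, p = -24, so h(m) = 1 − 24/(m − 2).
Then h(0) = 1 − 24/(-2) = 13.

13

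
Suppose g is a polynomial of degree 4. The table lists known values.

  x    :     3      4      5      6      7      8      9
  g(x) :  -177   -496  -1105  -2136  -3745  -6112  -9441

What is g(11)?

-19921

First differences: -319, -609, -1031, -1609, -2367, -3329. Second differences: -290, -422, -578, -758, -962. Third differences: -132, -156, -180, -204. Fourth differences: -24, -24, -24.
Level-4 differences are constant, so g has degree 4.
Fitting a degree-4 polynomial gives g(x) = -x^4 - 4x³ + 4x.
Then g(11) = -19921.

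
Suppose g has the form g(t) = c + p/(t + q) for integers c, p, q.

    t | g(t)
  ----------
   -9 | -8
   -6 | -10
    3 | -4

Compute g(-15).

-7

(g(t) − c)(t + q) = p for each data point; the three points give a linear system in c and q, then p follows.
Solving: c = -6, q = 3, p = 12, so g(t) = -6 + 12/(t + 3).
Then g(-15) = -6 + 12/(-12) = -7.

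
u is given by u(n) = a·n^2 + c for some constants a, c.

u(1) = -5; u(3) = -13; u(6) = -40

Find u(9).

-85

From u(1) = -5 and u(3) = -13: 1a + c = -5 and 9a + c = -13.
Subtracting: 8a = -8, so a = -1; then c = -5 − (-1)·1 = -4.
So u(n) = -1n² − 4, and u(9) = -85.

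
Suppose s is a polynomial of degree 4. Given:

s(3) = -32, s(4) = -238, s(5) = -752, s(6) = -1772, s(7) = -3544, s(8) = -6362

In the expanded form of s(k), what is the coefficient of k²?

First differences: -206, -514, -1020, -1772, -2818. Second differences: -308, -506, -752, -1046. Third differences: -198, -246, -294. Fourth differences: -48, -48.
Level-4 differences are constant, so s has degree 4.
Fitting a degree-4 polynomial gives s(k) = -2k^4 + 3k³ + 4k² + 5k - 2.
The coefficient of k² is 4.

4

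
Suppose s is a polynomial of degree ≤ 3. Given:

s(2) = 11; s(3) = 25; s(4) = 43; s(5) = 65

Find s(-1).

-7

First differences: 14, 18, 22. Second differences: 4, 4.
Level-2 differences are constant, so s has degree 2.
Fitting a degree-2 polynomial gives s(n) = 2n² + 4n - 5.
Then s(-1) = -7.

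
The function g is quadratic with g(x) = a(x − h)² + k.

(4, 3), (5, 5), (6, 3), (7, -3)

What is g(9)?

-27

First differences 2, -2, -6; second difference -4 = 2a, so a = -2.
Expanding, the x-coefficient is −2ah = 4h; matching it to the data gives h = 5, and then k = 5.
So g(x) = -2(x − 5)² + 5.
g(9) = -2·4² + 5 = -27.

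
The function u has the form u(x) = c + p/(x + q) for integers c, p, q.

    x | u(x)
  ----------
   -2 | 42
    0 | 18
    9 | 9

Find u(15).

8

(u(x) − c)(x + q) = p for each data point; the three points give a linear system in c and q, then p follows.
Solving: c = 6, q = 3, p = 36, so u(x) = 6 + 36/(x + 3).
Then u(15) = 6 + 36/18 = 8.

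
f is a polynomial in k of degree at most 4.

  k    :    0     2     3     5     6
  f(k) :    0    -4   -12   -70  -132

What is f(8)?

Write f(k) = ak^4 + bk³ + ck² + dk + e; the 5 given values yield a linear system in the 5 coefficients.
Solving, the leading coefficient vanishes, and f(k) = -k³ + 3k² - 4k.
Then f(8) = -352.

-352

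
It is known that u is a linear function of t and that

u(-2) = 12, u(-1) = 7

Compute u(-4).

22

Write u(t) = at + b; the 2 given values yield a linear system in the 2 coefficients.
Solving, u(t) = -5t + 2.
Then u(-4) = 22.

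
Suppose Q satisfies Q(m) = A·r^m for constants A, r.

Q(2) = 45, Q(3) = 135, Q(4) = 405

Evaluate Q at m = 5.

Consecutive ratio: 135/45 = 3, and 405/135 = 3, so r = 3.
Then A·3^2 = 45 gives A = 5, and Q(m) = 5·3^m.
Q(5) = 5·3^5 = 1215.

1215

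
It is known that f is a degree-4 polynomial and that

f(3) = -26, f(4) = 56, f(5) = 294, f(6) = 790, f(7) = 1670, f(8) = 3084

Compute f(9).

First differences: 82, 238, 496, 880, 1414. Second differences: 156, 258, 384, 534. Third differences: 102, 126, 150. Fourth differences: 24, 24.
Level-4 differences are constant, so f has degree 4.
Extending the table by one column gives the next first difference 2122, so f(9) = 3084 + 2122 = 5206.

5206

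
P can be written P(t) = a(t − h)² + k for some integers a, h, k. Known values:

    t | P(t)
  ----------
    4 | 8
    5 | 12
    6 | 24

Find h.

4

First differences 4, 12; second difference 8 = 2a, so a = 4.
Expanding, the t-coefficient is −2ah = -8h; matching it to the data gives h = 4, and then k = 8.
So P(t) = 4(t − 4)² + 8.
Hence h = 4.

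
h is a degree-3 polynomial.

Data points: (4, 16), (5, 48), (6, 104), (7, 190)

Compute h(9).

Write h(k) = ak³ + bk² + ck + d; the 4 given values yield a linear system in the 4 coefficients.
Solving, h(k) = k³ - 3k² - 2k + 8.
Then h(9) = 476.

476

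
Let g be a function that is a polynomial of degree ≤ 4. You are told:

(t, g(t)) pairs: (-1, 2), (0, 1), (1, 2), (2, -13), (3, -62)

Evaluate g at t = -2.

23

First differences: -1, 1, -15, -49. Second differences: 2, -16, -34. Third differences: -18, -18.
Level-3 differences are constant, so g has degree 3.
Fitting a degree-3 polynomial gives g(t) = -3t³ + t² + 3t + 1.
Then g(-2) = 23.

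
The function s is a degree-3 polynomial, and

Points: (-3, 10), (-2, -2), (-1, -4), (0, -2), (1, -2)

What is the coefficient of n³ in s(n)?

Write s(n) = an³ + bn² + cn + d; the 5 given values yield a linear system in the 4 coefficients.
Solving, s(n) = -n³ - n² + 2n - 2.
The coefficient of n³ is -1.

-1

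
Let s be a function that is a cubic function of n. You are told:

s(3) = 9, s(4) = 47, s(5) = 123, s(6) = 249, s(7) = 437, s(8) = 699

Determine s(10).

First differences: 38, 76, 126, 188, 262. Second differences: 38, 50, 62, 74. Third differences: 12, 12, 12.
Level-3 differences are constant, so s has degree 3.
Fitting a degree-3 polynomial gives s(n) = 2n³ - 5n² - n + 3.
Then s(10) = 1493.

1493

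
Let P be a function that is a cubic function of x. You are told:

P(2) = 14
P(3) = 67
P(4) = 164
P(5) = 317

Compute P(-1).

-1

Write P(x) = ax³ + bx² + cx + d; the 4 given values yield a linear system in the 4 coefficients.
Solving, P(x) = 2x³ + 4x² - 5x - 8.
Then P(-1) = -1.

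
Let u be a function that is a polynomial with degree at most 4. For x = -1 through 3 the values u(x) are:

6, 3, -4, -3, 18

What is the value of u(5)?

First differences: -3, -7, 1, 21. Second differences: -4, 8, 20. Third differences: 12, 12.
Level-3 differences are constant, so u has degree 3.
Fitting a degree-3 polynomial gives u(x) = 2x³ - 2x² - 7x + 3.
Then u(5) = 168.

168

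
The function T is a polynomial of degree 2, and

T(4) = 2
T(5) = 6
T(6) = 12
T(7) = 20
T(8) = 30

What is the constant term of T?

6

Write T(k) = ak² + bk + c; the 5 given values yield a linear system in the 3 coefficients.
Solving, T(k) = k² - 5k + 6.
The constant term is T(0) = 6.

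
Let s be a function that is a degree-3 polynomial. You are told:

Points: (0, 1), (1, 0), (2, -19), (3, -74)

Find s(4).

Write s(n) = an³ + bn² + cn + d; the 4 given values yield a linear system in the 4 coefficients.
Solving, s(n) = -3n³ + 2n + 1.
Then s(4) = -183.

-183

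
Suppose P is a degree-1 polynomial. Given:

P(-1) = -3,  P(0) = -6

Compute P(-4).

6

Write P(n) = an + b; the 2 given values yield a linear system in the 2 coefficients.
Solving, P(n) = -3n - 6.
Then P(-4) = 6.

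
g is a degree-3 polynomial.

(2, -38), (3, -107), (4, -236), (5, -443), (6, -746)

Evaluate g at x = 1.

-11

First differences: -69, -129, -207, -303. Second differences: -60, -78, -96. Third differences: -18, -18.
Level-3 differences are constant, so g has degree 3.
Fitting a degree-3 polynomial gives g(x) = -3x³ - 3x² + 3x - 8.
Then g(1) = -11.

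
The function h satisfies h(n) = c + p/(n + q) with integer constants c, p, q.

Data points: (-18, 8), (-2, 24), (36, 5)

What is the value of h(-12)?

(h(n) − c)(n + q) = p for each data point; the three points give a linear system in c and q, then p follows.
Solving: c = 6, q = 0, p = -36, so h(n) = 6 − 36/(n + 0).
Then h(-12) = 6 − 36/(-12) = 9.

9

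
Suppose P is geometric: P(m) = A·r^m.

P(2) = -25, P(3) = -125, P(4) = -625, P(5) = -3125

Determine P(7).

Consecutive ratio: -125/(-25) = 5, and -625/(-125) = 5, so r = 5.
Then A·5^2 = -25 gives A = -1, and P(m) = -1·5^m.
P(7) = -1·5^7 = -78125.

-78125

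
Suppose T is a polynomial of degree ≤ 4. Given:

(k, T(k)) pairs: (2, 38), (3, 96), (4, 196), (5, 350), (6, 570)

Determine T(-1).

-4

First differences: 58, 100, 154, 220. Second differences: 42, 54, 66. Third differences: 12, 12.
Level-3 differences are constant, so T has degree 3.
Fitting a degree-3 polynomial gives T(k) = 2k³ + 3k² + 5k.
Then T(-1) = -4.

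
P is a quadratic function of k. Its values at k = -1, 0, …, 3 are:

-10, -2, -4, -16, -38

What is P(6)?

Write P(k) = ak² + bk + c; the 5 given values yield a linear system in the 3 coefficients.
Solving, P(k) = -5k² + 3k - 2.
Then P(6) = -164.

-164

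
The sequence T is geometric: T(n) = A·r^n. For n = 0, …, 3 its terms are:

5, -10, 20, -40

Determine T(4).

80

Consecutive ratio: -10/5 = -2, and 20/(-10) = -2, so r = -2.
Then A·(-2)^0 = 5 gives A = 5, and T(n) = 5·(-2)^n.
T(4) = 5·(-2)^4 = 80.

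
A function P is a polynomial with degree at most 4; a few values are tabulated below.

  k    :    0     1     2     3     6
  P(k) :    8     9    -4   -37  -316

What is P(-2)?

Write P(k) = ak^4 + bk³ + ck² + dk + e; the 5 given values yield a linear system in the 5 coefficients.
Solving, the leading coefficient vanishes, and P(k) = -k³ - 4k² + 6k + 8.
Then P(-2) = -12.

-12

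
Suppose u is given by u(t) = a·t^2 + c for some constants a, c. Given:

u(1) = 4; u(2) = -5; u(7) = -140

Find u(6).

-101

From u(1) = 4 and u(2) = -5: 1a + c = 4 and 4a + c = -5.
Subtracting: 3a = -9, so a = -3; then c = 4 − (-3)·1 = 7.
So u(t) = -3t² + 7, and u(6) = -101.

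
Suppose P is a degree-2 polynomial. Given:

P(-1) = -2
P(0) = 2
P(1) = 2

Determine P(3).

-10

Write P(t) = at² + bt + c; the 3 given values yield a linear system in the 3 coefficients.
Solving, P(t) = -2t² + 2t + 2.
Then P(3) = -10.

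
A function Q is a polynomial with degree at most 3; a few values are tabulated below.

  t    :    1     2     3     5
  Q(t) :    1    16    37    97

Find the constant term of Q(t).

Write Q(t) = at³ + bt² + ct + d; the 4 given values yield a linear system in the 4 coefficients.
Solving, the leading coefficient vanishes, and Q(t) = 3t² + 6t - 8.
The constant term is Q(0) = -8.

-8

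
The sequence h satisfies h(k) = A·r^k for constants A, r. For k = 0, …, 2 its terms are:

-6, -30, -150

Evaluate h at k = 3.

-750

Consecutive ratio: -30/(-6) = 5, and -150/(-30) = 5, so r = 5.
Then A·5^0 = -6 gives A = -6, and h(k) = -6·5^k.
h(3) = -6·5^3 = -750.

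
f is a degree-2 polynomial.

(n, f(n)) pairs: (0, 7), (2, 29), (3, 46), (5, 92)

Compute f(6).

121

Write f(n) = an² + bn + c; the 4 given values yield a linear system in the 3 coefficients.
Solving, f(n) = 2n² + 7n + 7.
Then f(6) = 121.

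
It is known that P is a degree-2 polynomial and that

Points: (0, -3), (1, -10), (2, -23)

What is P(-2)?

Write P(m) = am² + bm + c; the 3 given values yield a linear system in the 3 coefficients.
Solving, P(m) = -3m² - 4m - 3.
Then P(-2) = -7.

-7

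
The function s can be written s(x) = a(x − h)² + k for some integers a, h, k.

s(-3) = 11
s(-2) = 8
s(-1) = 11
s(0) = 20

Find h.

First differences -3, 3, 9; second difference 6 = 2a, so a = 3.
Expanding, the x-coefficient is −2ah = -6h; matching it to the data gives h = -2, and then k = 8.
So s(x) = 3(x + 2)² + 8.
Hence h = -2.

-2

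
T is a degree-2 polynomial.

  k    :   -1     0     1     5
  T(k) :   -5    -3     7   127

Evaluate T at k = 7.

235

Write T(k) = ak² + bk + c; the 4 given values yield a linear system in the 3 coefficients.
Solving, T(k) = 4k² + 6k - 3.
Then T(7) = 235.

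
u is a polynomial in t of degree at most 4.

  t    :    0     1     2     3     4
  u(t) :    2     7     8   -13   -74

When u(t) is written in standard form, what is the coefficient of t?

First differences: 5, 1, -21, -61. Second differences: -4, -22, -40. Third differences: -18, -18.
Level-3 differences are constant, so u has degree 3.
Fitting a degree-3 polynomial gives u(t) = -3t³ + 7t² + t + 2.
The coefficient of t is 1.

1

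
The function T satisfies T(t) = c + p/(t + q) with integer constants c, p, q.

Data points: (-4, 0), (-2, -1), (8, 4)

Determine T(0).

-4

(T(t) − c)(t + q) = p for each data point; the three points give a linear system in c and q, then p follows.
Solving: c = 2, q = -2, p = 12, so T(t) = 2 + 12/(t − 2).
Then T(0) = 2 + 12/(-2) = -4.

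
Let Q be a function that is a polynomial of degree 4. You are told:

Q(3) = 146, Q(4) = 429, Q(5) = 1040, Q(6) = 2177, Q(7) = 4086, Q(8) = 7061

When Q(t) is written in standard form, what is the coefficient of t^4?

First differences: 283, 611, 1137, 1909, 2975. Second differences: 328, 526, 772, 1066. Third differences: 198, 246, 294. Fourth differences: 48, 48.
Level-4 differences are constant, so Q has degree 4.
Fitting a degree-4 polynomial gives Q(t) = 2t^4 - 3t³ + 6t² + 2t + 5.
The coefficient of t^4 is 2.

2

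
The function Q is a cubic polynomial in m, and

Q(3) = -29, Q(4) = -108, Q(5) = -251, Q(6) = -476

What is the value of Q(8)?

Write Q(m) = am³ + bm² + cm + d; the 4 given values yield a linear system in the 4 coefficients.
Solving, Q(m) = -3m³ + 4m² + 4m + 4.
Then Q(8) = -1244.

-1244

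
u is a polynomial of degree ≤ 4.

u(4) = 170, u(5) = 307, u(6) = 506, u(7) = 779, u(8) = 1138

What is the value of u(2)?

34

Write u(k) = ak^4 + bk³ + ck² + dk + e; the 5 given values yield a linear system in the 5 coefficients.
Solving, the leading coefficient vanishes, and u(k) = 2k³ + k² + 6k + 2.
Then u(2) = 34.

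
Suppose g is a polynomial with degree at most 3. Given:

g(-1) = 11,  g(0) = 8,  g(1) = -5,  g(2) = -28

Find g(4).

-104

First differences: -3, -13, -23. Second differences: -10, -10.
Level-2 differences are constant, so g has degree 2.
Fitting a degree-2 polynomial gives g(t) = -5t² - 8t + 8.
Then g(4) = -104.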